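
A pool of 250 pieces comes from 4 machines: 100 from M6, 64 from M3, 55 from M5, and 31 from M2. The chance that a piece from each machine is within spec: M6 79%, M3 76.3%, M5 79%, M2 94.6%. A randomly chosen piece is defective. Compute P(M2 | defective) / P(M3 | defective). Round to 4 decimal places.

0.1104

Taking complements, P(defective | each) = M6 0.21, M3 0.237, M5 0.21, M2 0.054.
Prior × likelihood for each hypothesis:
  M6: 0.4 × 0.21 = 0.084
  M3: 0.256 × 0.237 = 0.060672
  M5: 0.22 × 0.21 = 0.0462
  M2: 0.124 × 0.054 = 0.006696
Normalizing constant = 0.197568.
The ratio is 0.006696 / 0.060672 (the normalizer cancels) = 0.1104.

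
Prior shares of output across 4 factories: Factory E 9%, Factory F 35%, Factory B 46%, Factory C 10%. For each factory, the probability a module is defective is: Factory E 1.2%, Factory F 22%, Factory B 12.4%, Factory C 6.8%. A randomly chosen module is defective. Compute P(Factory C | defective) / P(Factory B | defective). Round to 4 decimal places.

0.1192

Compute prior × likelihood for every hypothesis:
  Factory E: 0.09 × 0.012 = 0.00108
  Factory F: 0.35 × 0.22 = 0.077
  Factory B: 0.46 × 0.124 = 0.05704
  Factory C: 0.1 × 0.068 = 0.0068
Normalizing constant = 0.14192.
The ratio is 0.0068 / 0.05704 (the normalizer cancels) = 0.1192.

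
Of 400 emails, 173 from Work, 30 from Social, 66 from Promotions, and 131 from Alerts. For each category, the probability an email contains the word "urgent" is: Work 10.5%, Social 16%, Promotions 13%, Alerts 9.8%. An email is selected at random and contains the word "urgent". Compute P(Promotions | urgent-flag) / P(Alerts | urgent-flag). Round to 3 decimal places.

0.668

Compute prior × likelihood for every hypothesis:
  Work: 0.4325 × 0.105 = 0.0454125
  Social: 0.075 × 0.16 = 0.012
  Promotions: 0.165 × 0.13 = 0.02145
  Alerts: 0.3275 × 0.098 = 0.032095
Normalizing constant = 0.1109575.
The ratio is 0.02145 / 0.032095 (the normalizer cancels) = 0.668.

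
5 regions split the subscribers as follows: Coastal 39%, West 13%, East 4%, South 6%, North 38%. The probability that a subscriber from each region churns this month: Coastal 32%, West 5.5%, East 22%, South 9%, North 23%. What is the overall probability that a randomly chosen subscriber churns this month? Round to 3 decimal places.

Unnormalized posteriors (prior × likelihood):
  Coastal: 0.39 × 0.32 = 0.1248
  West: 0.13 × 0.055 = 0.00715
  East: 0.04 × 0.22 = 0.0088
  South: 0.06 × 0.09 = 0.0054
  North: 0.38 × 0.23 = 0.0874
P(churn) = 0.1248 + 0.00715 + 0.0088 + 0.0054 + 0.0874 = 0.23355 → 0.234.

0.234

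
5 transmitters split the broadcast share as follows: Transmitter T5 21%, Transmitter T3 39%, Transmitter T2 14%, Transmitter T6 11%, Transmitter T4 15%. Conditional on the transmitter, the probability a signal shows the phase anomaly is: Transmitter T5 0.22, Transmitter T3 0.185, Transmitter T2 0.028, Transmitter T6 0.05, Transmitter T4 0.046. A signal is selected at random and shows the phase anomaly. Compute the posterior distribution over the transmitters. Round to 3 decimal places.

Transmitter T5 0.343, Transmitter T3 0.536, Transmitter T2 0.029, Transmitter T6 0.041, Transmitter T4 0.051

Prior × likelihood for each hypothesis:
  Transmitter T5: 0.21 × 0.22 = 0.0462
  Transmitter T3: 0.39 × 0.185 = 0.07215
  Transmitter T2: 0.14 × 0.028 = 0.00392
  Transmitter T6: 0.11 × 0.05 = 0.0055
  Transmitter T4: 0.15 × 0.046 = 0.0069
Normalizing constant = 0.13467.
P(Transmitter T5 | anomaly) = 0.0462/0.13467 ≈ 0.343
P(Transmitter T3 | anomaly) = 0.07215/0.13467 ≈ 0.536
P(Transmitter T2 | anomaly) = 0.00392/0.13467 ≈ 0.029
P(Transmitter T6 | anomaly) = 0.0055/0.13467 ≈ 0.041
P(Transmitter T4 | anomaly) = 0.0069/0.13467 ≈ 0.051
(Check: 0.343+0.536+0.029+0.041+0.051 = 1.000.)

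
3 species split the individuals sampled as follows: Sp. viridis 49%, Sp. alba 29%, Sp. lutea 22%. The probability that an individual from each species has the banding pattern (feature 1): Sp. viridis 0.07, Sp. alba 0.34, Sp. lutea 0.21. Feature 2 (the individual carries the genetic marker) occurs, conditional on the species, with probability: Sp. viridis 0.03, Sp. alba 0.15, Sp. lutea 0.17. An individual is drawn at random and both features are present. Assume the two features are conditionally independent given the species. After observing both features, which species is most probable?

Sp. alba

By Bayes' rule, posterior ∝ prior × likelihood:
  Sp. viridis: 0.49 × 0.07 × 0.03 = 0.001029
  Sp. alba: 0.29 × 0.34 × 0.15 = 0.01479
  Sp. lutea: 0.22 × 0.21 × 0.17 = 0.007854
Total = 0.023673.
Largest term belongs to Sp. alba, so Sp. alba is most probable.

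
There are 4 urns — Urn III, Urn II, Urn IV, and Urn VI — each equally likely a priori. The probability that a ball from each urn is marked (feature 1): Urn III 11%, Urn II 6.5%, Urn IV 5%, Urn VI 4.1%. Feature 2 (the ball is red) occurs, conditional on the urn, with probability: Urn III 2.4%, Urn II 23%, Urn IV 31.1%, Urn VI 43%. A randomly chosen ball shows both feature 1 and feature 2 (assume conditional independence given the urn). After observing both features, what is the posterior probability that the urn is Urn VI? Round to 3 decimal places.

With a uniform prior (1/4 each), posterior ∝ likelihood:
  Urn III: 0.11 × 0.024 = 0.00264
  Urn II: 0.065 × 0.23 = 0.01495
  Urn IV: 0.05 × 0.311 = 0.01555
  Urn VI: 0.041 × 0.43 = 0.01763
Sum = 0.05077.
P(Urn VI | evidence) = 0.01763 / 0.05077 ≈ 0.347.

0.347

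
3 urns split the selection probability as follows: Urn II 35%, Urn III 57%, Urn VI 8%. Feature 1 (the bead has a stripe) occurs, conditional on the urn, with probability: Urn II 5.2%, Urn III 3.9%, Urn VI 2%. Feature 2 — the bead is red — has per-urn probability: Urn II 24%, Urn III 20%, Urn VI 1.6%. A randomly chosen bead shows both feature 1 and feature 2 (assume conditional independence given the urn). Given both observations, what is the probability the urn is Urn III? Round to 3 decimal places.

Compute prior × likelihood for every hypothesis:
  Urn II: 0.35 × 0.052 × 0.24 = 0.004368
  Urn III: 0.57 × 0.039 × 0.2 = 0.004446
  Urn VI: 0.08 × 0.02 × 0.016 = 0.0000256
Sum = 0.0088396.
P(Urn III | evidence) = 0.004446 / 0.0088396 ≈ 0.503.

0.503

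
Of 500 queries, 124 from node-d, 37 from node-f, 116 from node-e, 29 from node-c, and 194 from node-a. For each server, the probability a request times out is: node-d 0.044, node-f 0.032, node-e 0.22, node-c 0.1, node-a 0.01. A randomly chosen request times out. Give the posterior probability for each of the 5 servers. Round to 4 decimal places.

Unnormalized posteriors (prior × likelihood):
  node-d: 0.248 × 0.044 = 0.010912
  node-f: 0.074 × 0.032 = 0.002368
  node-e: 0.232 × 0.22 = 0.05104
  node-c: 0.058 × 0.1 = 0.0058
  node-a: 0.388 × 0.01 = 0.00388
Normalizing constant = 0.074.
P(node-d | timeout) = 0.010912/0.074 ≈ 0.1475
P(node-f | timeout) = 0.002368/0.074 ≈ 0.0320
P(node-e | timeout) = 0.05104/0.074 ≈ 0.6897
P(node-c | timeout) = 0.0058/0.074 ≈ 0.0784
P(node-a | timeout) = 0.00388/0.074 ≈ 0.0524

node-d 0.1475, node-f 0.0320, node-e 0.6897, node-c 0.0784, node-a 0.0524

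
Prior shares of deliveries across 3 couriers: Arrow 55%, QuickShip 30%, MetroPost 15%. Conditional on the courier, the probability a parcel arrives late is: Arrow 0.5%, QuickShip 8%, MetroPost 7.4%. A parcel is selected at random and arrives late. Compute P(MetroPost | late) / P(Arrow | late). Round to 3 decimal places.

4.036

Prior × likelihood for each hypothesis:
  Arrow: 0.55 × 0.005 = 0.00275
  QuickShip: 0.3 × 0.08 = 0.024
  MetroPost: 0.15 × 0.074 = 0.0111
Total = 0.03785.
The ratio is 0.0111 / 0.00275 (the normalizer cancels) = 4.036.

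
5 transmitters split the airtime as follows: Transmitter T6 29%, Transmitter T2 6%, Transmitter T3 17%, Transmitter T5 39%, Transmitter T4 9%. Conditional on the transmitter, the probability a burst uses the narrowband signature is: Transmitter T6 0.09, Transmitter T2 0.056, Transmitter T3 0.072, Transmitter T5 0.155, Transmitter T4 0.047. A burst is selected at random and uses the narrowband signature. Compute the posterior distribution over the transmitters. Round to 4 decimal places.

Compute prior × likelihood for every hypothesis:
  Transmitter T6: 0.29 × 0.09 = 0.0261
  Transmitter T2: 0.06 × 0.056 = 0.00336
  Transmitter T3: 0.17 × 0.072 = 0.01224
  Transmitter T5: 0.39 × 0.155 = 0.06045
  Transmitter T4: 0.09 × 0.047 = 0.00423
Sum = 0.10638.
P(Transmitter T6 | narrowband) = 0.0261/0.10638 ≈ 0.2453
P(Transmitter T2 | narrowband) = 0.00336/0.10638 ≈ 0.0316
P(Transmitter T3 | narrowband) = 0.01224/0.10638 ≈ 0.1151
P(Transmitter T5 | narrowband) = 0.06045/0.10638 ≈ 0.5682
P(Transmitter T4 | narrowband) = 0.00423/0.10638 ≈ 0.0398

Transmitter T6 0.2453, Transmitter T2 0.0316, Transmitter T3 0.1151, Transmitter T5 0.5682, Transmitter T4 0.0398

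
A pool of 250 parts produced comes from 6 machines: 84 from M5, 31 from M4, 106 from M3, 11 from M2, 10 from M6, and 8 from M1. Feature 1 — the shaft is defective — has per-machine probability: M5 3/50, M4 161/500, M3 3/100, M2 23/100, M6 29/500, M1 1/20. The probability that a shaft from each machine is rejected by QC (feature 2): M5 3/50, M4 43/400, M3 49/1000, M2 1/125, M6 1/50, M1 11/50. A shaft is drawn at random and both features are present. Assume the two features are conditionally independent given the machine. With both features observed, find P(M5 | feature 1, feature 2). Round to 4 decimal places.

Unnormalized posteriors (prior × likelihood):
  M5: 0.336 × 0.06 × 0.06 = 0.0012096
  M4: 0.124 × 0.322 × 0.1075 = 0.00429226
  M3: 0.424 × 0.03 × 0.049 = 0.00062328
  M2: 0.044 × 0.23 × 0.008 = 0.00008096
  M6: 0.04 × 0.058 × 0.02 = 0.0000464
  M1: 0.032 × 0.05 × 0.22 = 0.000352
Total = 0.0066045.
P(M5 | evidence) = 0.0012096 / 0.0066045 ≈ 0.1831.

0.1831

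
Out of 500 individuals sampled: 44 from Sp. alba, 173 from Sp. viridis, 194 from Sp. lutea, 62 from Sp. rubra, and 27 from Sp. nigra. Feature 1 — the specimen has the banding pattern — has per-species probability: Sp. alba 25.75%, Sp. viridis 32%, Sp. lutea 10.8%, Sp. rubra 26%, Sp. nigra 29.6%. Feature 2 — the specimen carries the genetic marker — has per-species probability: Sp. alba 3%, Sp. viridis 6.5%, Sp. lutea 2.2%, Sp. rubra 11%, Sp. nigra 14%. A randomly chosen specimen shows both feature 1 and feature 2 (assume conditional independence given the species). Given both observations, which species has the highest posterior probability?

Sp. viridis

Prior × likelihood for each hypothesis:
  Sp. alba: 0.088 × 0.2575 × 0.03 = 0.0006798
  Sp. viridis: 0.346 × 0.32 × 0.065 = 0.0071968
  Sp. lutea: 0.388 × 0.108 × 0.022 = 0.000921888
  Sp. rubra: 0.124 × 0.26 × 0.11 = 0.0035464
  Sp. nigra: 0.054 × 0.296 × 0.14 = 0.00223776
Sum = 0.014582648.
Largest term belongs to Sp. viridis, so Sp. viridis is most probable.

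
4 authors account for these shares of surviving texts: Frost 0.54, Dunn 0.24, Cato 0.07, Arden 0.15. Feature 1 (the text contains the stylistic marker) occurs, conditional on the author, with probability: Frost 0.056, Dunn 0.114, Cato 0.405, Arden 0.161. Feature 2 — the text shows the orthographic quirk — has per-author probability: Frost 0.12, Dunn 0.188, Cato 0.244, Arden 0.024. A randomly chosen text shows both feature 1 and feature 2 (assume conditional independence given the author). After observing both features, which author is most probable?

Cato

Unnormalized posteriors (prior × likelihood):
  Frost: 0.54 × 0.056 × 0.12 = 0.0036288
  Dunn: 0.24 × 0.114 × 0.188 = 0.00514368
  Cato: 0.07 × 0.405 × 0.244 = 0.0069174
  Arden: 0.15 × 0.161 × 0.024 = 0.0005796
Sum = 0.01626948.
Largest term belongs to Cato, so Cato is most probable.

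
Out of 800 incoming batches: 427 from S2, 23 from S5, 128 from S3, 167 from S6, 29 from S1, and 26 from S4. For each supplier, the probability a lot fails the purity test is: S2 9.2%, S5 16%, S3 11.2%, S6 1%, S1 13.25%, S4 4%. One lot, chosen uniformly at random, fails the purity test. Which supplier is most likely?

S2

Unnormalized posteriors (prior × likelihood):
  S2: 0.53375 × 0.092 = 0.049105
  S5: 0.02875 × 0.16 = 0.0046
  S3: 0.16 × 0.112 = 0.01792
  S6: 0.20875 × 0.01 = 0.0020875
  S1: 0.03625 × 0.1325 = 0.004803125
  S4: 0.0325 × 0.04 = 0.0013
Sum = 0.079815625.
Largest term belongs to S2, so S2 is most probable.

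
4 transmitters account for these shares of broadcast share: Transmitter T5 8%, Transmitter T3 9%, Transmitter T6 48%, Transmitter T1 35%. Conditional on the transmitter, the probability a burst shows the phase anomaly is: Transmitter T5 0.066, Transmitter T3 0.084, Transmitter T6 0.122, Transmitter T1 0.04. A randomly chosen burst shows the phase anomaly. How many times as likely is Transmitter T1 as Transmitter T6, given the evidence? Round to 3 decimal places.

Compute prior × likelihood for every hypothesis:
  Transmitter T5: 0.08 × 0.066 = 0.00528
  Transmitter T3: 0.09 × 0.084 = 0.00756
  Transmitter T6: 0.48 × 0.122 = 0.05856
  Transmitter T1: 0.35 × 0.04 = 0.014
Total = 0.0854.
The ratio is 0.014 / 0.05856 (the normalizer cancels) = 0.239.

0.239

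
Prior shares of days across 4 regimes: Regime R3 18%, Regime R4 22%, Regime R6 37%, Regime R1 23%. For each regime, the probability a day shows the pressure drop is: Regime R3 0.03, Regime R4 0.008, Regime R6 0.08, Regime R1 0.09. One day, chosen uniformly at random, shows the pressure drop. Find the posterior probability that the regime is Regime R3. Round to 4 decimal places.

0.0940

Unnormalized posteriors (prior × likelihood):
  Regime R3: 0.18 × 0.03 = 0.0054
  Regime R4: 0.22 × 0.008 = 0.00176
  Regime R6: 0.37 × 0.08 = 0.0296
  Regime R1: 0.23 × 0.09 = 0.0207
Total = 0.05746.
P(Regime R3 | evidence) = 0.0054 / 0.05746 ≈ 0.0940.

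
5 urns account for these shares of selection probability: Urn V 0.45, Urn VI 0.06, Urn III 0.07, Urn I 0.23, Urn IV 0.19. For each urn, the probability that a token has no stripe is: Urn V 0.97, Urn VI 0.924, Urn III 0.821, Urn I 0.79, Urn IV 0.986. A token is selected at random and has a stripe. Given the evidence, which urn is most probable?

Urn I

Taking complements, P(striped | each) = Urn V 0.03, Urn VI 0.076, Urn III 0.179, Urn I 0.21, Urn IV 0.014.
Compute prior × likelihood for every hypothesis:
  Urn V: 0.45 × 0.03 = 0.0135
  Urn VI: 0.06 × 0.076 = 0.00456
  Urn III: 0.07 × 0.179 = 0.01253
  Urn I: 0.23 × 0.21 = 0.0483
  Urn IV: 0.19 × 0.014 = 0.00266
Normalizing constant = 0.08155.
Largest term belongs to Urn I, so Urn I is most probable.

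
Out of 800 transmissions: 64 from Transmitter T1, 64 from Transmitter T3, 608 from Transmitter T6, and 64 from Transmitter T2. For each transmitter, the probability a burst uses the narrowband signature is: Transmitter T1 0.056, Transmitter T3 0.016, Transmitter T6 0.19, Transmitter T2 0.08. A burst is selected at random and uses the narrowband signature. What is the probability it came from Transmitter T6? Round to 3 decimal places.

Prior × likelihood for each hypothesis:
  Transmitter T1: 0.08 × 0.056 = 0.00448
  Transmitter T3: 0.08 × 0.016 = 0.00128
  Transmitter T6: 0.76 × 0.19 = 0.1444
  Transmitter T2: 0.08 × 0.08 = 0.0064
Total = 0.15656.
P(Transmitter T6 | evidence) = 0.1444 / 0.15656 ≈ 0.922.

0.922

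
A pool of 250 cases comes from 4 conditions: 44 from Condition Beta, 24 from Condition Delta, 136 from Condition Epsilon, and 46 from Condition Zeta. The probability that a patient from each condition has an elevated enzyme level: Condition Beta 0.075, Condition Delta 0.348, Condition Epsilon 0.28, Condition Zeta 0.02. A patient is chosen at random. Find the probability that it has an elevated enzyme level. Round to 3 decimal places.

0.203

Prior × likelihood for each hypothesis:
  Condition Beta: 0.176 × 0.075 = 0.0132
  Condition Delta: 0.096 × 0.348 = 0.033408
  Condition Epsilon: 0.544 × 0.28 = 0.15232
  Condition Zeta: 0.184 × 0.02 = 0.00368
P(elevated) = 0.0132 + 0.033408 + 0.15232 + 0.00368 = 0.202608 → 0.203.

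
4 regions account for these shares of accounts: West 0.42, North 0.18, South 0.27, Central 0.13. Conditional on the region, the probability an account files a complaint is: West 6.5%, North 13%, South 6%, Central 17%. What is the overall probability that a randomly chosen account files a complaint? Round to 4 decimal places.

0.0890

By Bayes' rule, posterior ∝ prior × likelihood:
  West: 0.42 × 0.065 = 0.0273
  North: 0.18 × 0.13 = 0.0234
  South: 0.27 × 0.06 = 0.0162
  Central: 0.13 × 0.17 = 0.0221
P(complaint) = 0.0273 + 0.0234 + 0.0162 + 0.0221 = 0.089 → 0.0890.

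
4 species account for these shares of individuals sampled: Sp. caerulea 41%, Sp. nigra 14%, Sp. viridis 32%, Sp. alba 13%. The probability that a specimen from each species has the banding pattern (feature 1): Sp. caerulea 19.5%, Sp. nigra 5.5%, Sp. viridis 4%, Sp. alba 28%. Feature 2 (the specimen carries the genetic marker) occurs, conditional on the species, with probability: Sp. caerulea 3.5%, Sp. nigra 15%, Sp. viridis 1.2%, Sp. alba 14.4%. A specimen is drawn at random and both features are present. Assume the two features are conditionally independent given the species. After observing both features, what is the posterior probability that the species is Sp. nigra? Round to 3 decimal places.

Prior × likelihood for each hypothesis:
  Sp. caerulea: 0.41 × 0.195 × 0.035 = 0.00279825
  Sp. nigra: 0.14 × 0.055 × 0.15 = 0.001155
  Sp. viridis: 0.32 × 0.04 × 0.012 = 0.0001536
  Sp. alba: 0.13 × 0.28 × 0.144 = 0.0052416
Normalizing constant = 0.00934845.
P(Sp. nigra | evidence) = 0.001155 / 0.00934845 ≈ 0.124.

0.124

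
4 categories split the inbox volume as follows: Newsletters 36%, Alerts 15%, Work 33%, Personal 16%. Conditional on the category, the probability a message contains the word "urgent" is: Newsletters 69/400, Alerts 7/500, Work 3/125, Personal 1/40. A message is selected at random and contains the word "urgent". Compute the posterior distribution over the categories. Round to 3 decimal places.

Newsletters 0.816, Alerts 0.028, Work 0.104, Personal 0.053

Compute prior × likelihood for every hypothesis:
  Newsletters: 0.36 × 0.1725 = 0.0621
  Alerts: 0.15 × 0.014 = 0.0021
  Work: 0.33 × 0.024 = 0.00792
  Personal: 0.16 × 0.025 = 0.004
Sum = 0.07612.
P(Newsletters | urgent-flag) = 0.0621/0.07612 ≈ 0.816
P(Alerts | urgent-flag) = 0.0021/0.07612 ≈ 0.028
P(Work | urgent-flag) = 0.00792/0.07612 ≈ 0.104
P(Personal | urgent-flag) = 0.004/0.07612 ≈ 0.053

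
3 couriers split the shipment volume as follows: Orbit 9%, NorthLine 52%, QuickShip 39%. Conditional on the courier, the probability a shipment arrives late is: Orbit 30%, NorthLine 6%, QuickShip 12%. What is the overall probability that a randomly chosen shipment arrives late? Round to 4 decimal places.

Compute prior × likelihood for every hypothesis:
  Orbit: 0.09 × 0.3 = 0.027
  NorthLine: 0.52 × 0.06 = 0.0312
  QuickShip: 0.39 × 0.12 = 0.0468
P(late) = 0.027 + 0.0312 + 0.0468 = 0.105 → 0.1050.

0.1050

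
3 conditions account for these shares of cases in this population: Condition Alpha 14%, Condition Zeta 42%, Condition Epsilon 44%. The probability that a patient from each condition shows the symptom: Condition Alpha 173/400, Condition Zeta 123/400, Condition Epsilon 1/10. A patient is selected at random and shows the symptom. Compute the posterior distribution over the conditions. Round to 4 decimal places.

Condition Alpha 0.2591, Condition Zeta 0.5526, Condition Epsilon 0.1883

By Bayes' rule, posterior ∝ prior × likelihood:
  Condition Alpha: 0.14 × 0.4325 = 0.06055
  Condition Zeta: 0.42 × 0.3075 = 0.12915
  Condition Epsilon: 0.44 × 0.1 = 0.044
Normalizing constant = 0.2337.
P(Condition Alpha | symptomatic) = 0.06055/0.2337 ≈ 0.2591
P(Condition Zeta | symptomatic) = 0.12915/0.2337 ≈ 0.5526
P(Condition Epsilon | symptomatic) = 0.044/0.2337 ≈ 0.1883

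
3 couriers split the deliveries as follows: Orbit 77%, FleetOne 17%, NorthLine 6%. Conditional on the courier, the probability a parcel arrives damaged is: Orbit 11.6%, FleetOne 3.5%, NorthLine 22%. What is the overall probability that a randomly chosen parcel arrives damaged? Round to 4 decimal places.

By Bayes' rule, posterior ∝ prior × likelihood:
  Orbit: 0.77 × 0.116 = 0.08932
  FleetOne: 0.17 × 0.035 = 0.00595
  NorthLine: 0.06 × 0.22 = 0.0132
P(damaged) = 0.08932 + 0.00595 + 0.0132 = 0.10847 → 0.1085.

0.1085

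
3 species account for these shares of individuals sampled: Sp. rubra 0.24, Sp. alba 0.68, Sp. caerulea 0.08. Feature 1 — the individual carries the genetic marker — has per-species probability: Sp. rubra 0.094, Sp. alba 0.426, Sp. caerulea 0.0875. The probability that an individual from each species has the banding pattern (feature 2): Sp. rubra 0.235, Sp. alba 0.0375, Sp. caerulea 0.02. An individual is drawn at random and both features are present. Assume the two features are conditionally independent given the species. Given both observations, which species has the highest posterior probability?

Sp. alba

By Bayes' rule, posterior ∝ prior × likelihood:
  Sp. rubra: 0.24 × 0.094 × 0.235 = 0.0053016
  Sp. alba: 0.68 × 0.426 × 0.0375 = 0.010863
  Sp. caerulea: 0.08 × 0.0875 × 0.02 = 0.00014
Total = 0.0163046.
Largest term belongs to Sp. alba, so Sp. alba is most probable.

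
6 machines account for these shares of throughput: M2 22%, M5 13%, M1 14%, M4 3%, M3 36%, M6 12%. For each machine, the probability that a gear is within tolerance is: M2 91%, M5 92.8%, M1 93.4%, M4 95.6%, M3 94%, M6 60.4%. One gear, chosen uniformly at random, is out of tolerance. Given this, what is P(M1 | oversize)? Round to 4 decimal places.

Taking complements, P(oversize | each) = M2 0.09, M5 0.072, M1 0.066, M4 0.044, M3 0.06, M6 0.396.
By Bayes' rule, posterior ∝ prior × likelihood:
  M2: 0.22 × 0.09 = 0.0198
  M5: 0.13 × 0.072 = 0.00936
  M1: 0.14 × 0.066 = 0.00924
  M4: 0.03 × 0.044 = 0.00132
  M3: 0.36 × 0.06 = 0.0216
  M6: 0.12 × 0.396 = 0.04752
Total = 0.10884.
P(M1 | evidence) = 0.00924 / 0.10884 ≈ 0.0849.

0.0849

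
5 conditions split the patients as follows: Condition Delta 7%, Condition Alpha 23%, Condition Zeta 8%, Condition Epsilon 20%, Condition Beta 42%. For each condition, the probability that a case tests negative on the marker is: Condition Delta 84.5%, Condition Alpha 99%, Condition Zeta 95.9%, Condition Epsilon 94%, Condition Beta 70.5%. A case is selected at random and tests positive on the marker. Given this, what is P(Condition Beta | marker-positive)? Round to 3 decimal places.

0.813

Taking complements, P(marker-positive | each) = Condition Delta 0.155, Condition Alpha 0.01, Condition Zeta 0.041, Condition Epsilon 0.06, Condition Beta 0.295.
Unnormalized posteriors (prior × likelihood):
  Condition Delta: 0.07 × 0.155 = 0.01085
  Condition Alpha: 0.23 × 0.01 = 0.0023
  Condition Zeta: 0.08 × 0.041 = 0.00328
  Condition Epsilon: 0.2 × 0.06 = 0.012
  Condition Beta: 0.42 × 0.295 = 0.1239
Normalizing constant = 0.15233.
P(Condition Beta | evidence) = 0.1239 / 0.15233 ≈ 0.813.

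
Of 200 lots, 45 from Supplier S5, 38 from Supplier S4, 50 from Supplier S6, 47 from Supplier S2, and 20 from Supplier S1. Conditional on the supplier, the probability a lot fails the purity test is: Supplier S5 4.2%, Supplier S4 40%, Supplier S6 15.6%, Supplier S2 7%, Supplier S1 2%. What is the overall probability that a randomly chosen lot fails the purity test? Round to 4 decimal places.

0.1429

By Bayes' rule, posterior ∝ prior × likelihood:
  Supplier S5: 0.225 × 0.042 = 0.00945
  Supplier S4: 0.19 × 0.4 = 0.076
  Supplier S6: 0.25 × 0.156 = 0.039
  Supplier S2: 0.235 × 0.07 = 0.01645
  Supplier S1: 0.1 × 0.02 = 0.002
P(off-spec) = 0.00945 + 0.076 + 0.039 + 0.01645 + 0.002 = 0.1429 → 0.1429.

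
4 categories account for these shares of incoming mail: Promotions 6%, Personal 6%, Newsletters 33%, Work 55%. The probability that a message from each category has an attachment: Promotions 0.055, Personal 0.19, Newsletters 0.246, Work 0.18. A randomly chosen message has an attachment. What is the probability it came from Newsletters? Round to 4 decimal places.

0.4166

Prior × likelihood for each hypothesis:
  Promotions: 0.06 × 0.055 = 0.0033
  Personal: 0.06 × 0.19 = 0.0114
  Newsletters: 0.33 × 0.246 = 0.08118
  Work: 0.55 × 0.18 = 0.099
Sum = 0.19488.
P(Newsletters | evidence) = 0.08118 / 0.19488 ≈ 0.4166.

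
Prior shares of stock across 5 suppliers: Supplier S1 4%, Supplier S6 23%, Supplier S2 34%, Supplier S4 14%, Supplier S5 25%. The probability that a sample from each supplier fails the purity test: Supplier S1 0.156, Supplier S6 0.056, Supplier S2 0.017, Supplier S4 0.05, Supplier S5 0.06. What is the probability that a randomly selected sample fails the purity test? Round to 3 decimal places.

By Bayes' rule, posterior ∝ prior × likelihood:
  Supplier S1: 0.04 × 0.156 = 0.00624
  Supplier S6: 0.23 × 0.056 = 0.01288
  Supplier S2: 0.34 × 0.017 = 0.00578
  Supplier S4: 0.14 × 0.05 = 0.007
  Supplier S5: 0.25 × 0.06 = 0.015
P(off-spec) = 0.00624 + 0.01288 + 0.00578 + 0.007 + 0.015 = 0.0469 → 0.047.

0.047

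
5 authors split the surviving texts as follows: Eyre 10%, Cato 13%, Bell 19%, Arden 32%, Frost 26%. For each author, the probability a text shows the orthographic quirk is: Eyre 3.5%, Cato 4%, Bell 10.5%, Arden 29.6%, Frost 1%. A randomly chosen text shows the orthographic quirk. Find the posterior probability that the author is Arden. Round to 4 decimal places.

Unnormalized posteriors (prior × likelihood):
  Eyre: 0.1 × 0.035 = 0.0035
  Cato: 0.13 × 0.04 = 0.0052
  Bell: 0.19 × 0.105 = 0.01995
  Arden: 0.32 × 0.296 = 0.09472
  Frost: 0.26 × 0.01 = 0.0026
Normalizing constant = 0.12597.
P(Arden | evidence) = 0.09472 / 0.12597 ≈ 0.7519.

0.7519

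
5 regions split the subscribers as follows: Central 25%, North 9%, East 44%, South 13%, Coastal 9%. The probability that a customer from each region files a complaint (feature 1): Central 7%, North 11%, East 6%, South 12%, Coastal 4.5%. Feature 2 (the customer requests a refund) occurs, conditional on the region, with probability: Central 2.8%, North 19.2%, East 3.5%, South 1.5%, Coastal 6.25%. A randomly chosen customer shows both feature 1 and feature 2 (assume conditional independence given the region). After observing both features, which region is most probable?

By Bayes' rule, posterior ∝ prior × likelihood:
  Central: 0.25 × 0.07 × 0.028 = 0.00049
  North: 0.09 × 0.11 × 0.192 = 0.0019008
  East: 0.44 × 0.06 × 0.035 = 0.000924
  South: 0.13 × 0.12 × 0.015 = 0.000234
  Coastal: 0.09 × 0.045 × 0.0625 = 0.000253125
Normalizing constant = 0.003801925.
Largest term belongs to North, so North is most probable.

North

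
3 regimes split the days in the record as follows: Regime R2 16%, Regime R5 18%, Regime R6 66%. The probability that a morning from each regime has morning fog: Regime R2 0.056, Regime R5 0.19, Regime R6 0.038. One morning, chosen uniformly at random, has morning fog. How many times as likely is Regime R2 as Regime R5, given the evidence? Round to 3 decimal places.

0.262

By Bayes' rule, posterior ∝ prior × likelihood:
  Regime R2: 0.16 × 0.056 = 0.00896
  Regime R5: 0.18 × 0.19 = 0.0342
  Regime R6: 0.66 × 0.038 = 0.02508
Total = 0.06824.
The ratio is 0.00896 / 0.0342 (the normalizer cancels) = 0.262.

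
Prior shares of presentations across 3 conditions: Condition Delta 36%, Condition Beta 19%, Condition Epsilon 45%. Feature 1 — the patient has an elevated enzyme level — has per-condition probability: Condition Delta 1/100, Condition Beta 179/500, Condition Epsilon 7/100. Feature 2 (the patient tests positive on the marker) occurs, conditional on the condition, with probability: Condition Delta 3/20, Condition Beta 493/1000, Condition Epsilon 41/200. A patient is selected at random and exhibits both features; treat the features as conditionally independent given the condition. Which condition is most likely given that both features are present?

Condition Beta

Compute prior × likelihood for every hypothesis:
  Condition Delta: 0.36 × 0.01 × 0.15 = 0.00054
  Condition Beta: 0.19 × 0.358 × 0.493 = 0.03353386
  Condition Epsilon: 0.45 × 0.07 × 0.205 = 0.0064575
Sum = 0.04053136.
Largest term belongs to Condition Beta, so Condition Beta is most probable.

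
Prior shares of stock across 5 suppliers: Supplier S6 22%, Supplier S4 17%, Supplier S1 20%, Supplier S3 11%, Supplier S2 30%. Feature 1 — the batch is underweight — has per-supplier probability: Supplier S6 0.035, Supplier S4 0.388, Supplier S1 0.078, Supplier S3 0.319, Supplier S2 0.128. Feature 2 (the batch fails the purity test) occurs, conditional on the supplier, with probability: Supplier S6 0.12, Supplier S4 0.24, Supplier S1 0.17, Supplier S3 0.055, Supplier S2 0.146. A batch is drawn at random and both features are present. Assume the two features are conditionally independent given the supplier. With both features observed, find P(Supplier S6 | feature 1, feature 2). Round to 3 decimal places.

0.034

Compute prior × likelihood for every hypothesis:
  Supplier S6: 0.22 × 0.035 × 0.12 = 0.000924
  Supplier S4: 0.17 × 0.388 × 0.24 = 0.0158304
  Supplier S1: 0.2 × 0.078 × 0.17 = 0.002652
  Supplier S3: 0.11 × 0.319 × 0.055 = 0.00192995
  Supplier S2: 0.3 × 0.128 × 0.146 = 0.0056064
Normalizing constant = 0.02694275.
P(Supplier S6 | evidence) = 0.000924 / 0.02694275 ≈ 0.034.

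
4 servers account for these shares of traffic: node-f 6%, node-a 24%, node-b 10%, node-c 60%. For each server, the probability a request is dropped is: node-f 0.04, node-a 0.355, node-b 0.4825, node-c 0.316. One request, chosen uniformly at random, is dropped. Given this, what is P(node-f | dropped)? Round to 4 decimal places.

Prior × likelihood for each hypothesis:
  node-f: 0.06 × 0.04 = 0.0024
  node-a: 0.24 × 0.355 = 0.0852
  node-b: 0.1 × 0.4825 = 0.04825
  node-c: 0.6 × 0.316 = 0.1896
Normalizing constant = 0.32545.
P(node-f | evidence) = 0.0024 / 0.32545 ≈ 0.0074.

0.0074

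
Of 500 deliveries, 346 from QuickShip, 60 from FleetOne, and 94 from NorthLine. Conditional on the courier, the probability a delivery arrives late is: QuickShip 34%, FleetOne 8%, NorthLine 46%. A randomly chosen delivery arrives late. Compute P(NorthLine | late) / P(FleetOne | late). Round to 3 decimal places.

9.008

By Bayes' rule, posterior ∝ prior × likelihood:
  QuickShip: 0.692 × 0.34 = 0.23528
  FleetOne: 0.12 × 0.08 = 0.0096
  NorthLine: 0.188 × 0.46 = 0.08648
Total = 0.33136.
The ratio is 0.08648 / 0.0096 (the normalizer cancels) = 9.008.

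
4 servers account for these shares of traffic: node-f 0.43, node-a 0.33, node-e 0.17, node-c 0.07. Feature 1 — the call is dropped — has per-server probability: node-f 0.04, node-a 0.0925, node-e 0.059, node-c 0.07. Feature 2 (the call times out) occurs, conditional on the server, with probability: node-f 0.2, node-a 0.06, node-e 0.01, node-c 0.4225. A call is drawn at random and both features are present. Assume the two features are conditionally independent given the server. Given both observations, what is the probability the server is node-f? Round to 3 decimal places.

0.462

Unnormalized posteriors (prior × likelihood):
  node-f: 0.43 × 0.04 × 0.2 = 0.00344
  node-a: 0.33 × 0.0925 × 0.06 = 0.0018315
  node-e: 0.17 × 0.059 × 0.01 = 0.0001003
  node-c: 0.07 × 0.07 × 0.4225 = 0.00207025
Total = 0.00744205.
P(node-f | evidence) = 0.00344 / 0.00744205 ≈ 0.462.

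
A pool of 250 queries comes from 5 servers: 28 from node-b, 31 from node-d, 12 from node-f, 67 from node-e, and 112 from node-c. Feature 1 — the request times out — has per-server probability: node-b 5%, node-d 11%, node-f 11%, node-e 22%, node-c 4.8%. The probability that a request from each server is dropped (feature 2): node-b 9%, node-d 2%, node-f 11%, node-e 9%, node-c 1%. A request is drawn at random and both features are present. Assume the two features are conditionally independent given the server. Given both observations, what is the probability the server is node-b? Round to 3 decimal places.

Compute prior × likelihood for every hypothesis:
  node-b: 0.112 × 0.05 × 0.09 = 0.000504
  node-d: 0.124 × 0.11 × 0.02 = 0.0002728
  node-f: 0.048 × 0.11 × 0.11 = 0.0005808
  node-e: 0.268 × 0.22 × 0.09 = 0.0053064
  node-c: 0.448 × 0.048 × 0.01 = 0.00021504
Sum = 0.00687904.
P(node-b | evidence) = 0.000504 / 0.00687904 ≈ 0.073.

0.073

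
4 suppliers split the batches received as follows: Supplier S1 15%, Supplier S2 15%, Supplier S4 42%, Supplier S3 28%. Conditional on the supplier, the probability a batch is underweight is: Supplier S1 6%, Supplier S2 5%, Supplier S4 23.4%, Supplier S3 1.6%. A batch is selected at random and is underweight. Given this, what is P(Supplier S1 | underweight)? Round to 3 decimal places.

0.075

By Bayes' rule, posterior ∝ prior × likelihood:
  Supplier S1: 0.15 × 0.06 = 0.009
  Supplier S2: 0.15 × 0.05 = 0.0075
  Supplier S4: 0.42 × 0.234 = 0.09828
  Supplier S3: 0.28 × 0.016 = 0.00448
Normalizing constant = 0.11926.
P(Supplier S1 | evidence) = 0.009 / 0.11926 ≈ 0.075.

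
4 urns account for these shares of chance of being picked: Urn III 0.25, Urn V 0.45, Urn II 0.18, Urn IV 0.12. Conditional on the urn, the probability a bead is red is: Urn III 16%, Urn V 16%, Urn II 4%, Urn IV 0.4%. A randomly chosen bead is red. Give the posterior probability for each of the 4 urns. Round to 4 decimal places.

Compute prior × likelihood for every hypothesis:
  Urn III: 0.25 × 0.16 = 0.04
  Urn V: 0.45 × 0.16 = 0.072
  Urn II: 0.18 × 0.04 = 0.0072
  Urn IV: 0.12 × 0.004 = 0.00048
Total = 0.11968.
P(Urn III | red) = 0.04/0.11968 ≈ 0.3342
P(Urn V | red) = 0.072/0.11968 ≈ 0.6016
P(Urn II | red) = 0.0072/0.11968 ≈ 0.0602
P(Urn IV | red) = 0.00048/0.11968 ≈ 0.0040
(Check: 0.3342+0.6016+0.0602+0.0040 = 1.0000.)

Urn III 0.3342, Urn V 0.6016, Urn II 0.0602, Urn IV 0.0040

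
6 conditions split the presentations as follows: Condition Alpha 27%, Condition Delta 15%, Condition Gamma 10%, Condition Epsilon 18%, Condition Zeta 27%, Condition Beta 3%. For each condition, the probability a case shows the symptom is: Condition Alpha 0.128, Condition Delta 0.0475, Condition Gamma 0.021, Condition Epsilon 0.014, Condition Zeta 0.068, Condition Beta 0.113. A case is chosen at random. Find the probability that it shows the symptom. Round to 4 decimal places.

Prior × likelihood for each hypothesis:
  Condition Alpha: 0.27 × 0.128 = 0.03456
  Condition Delta: 0.15 × 0.0475 = 0.007125
  Condition Gamma: 0.1 × 0.021 = 0.0021
  Condition Epsilon: 0.18 × 0.014 = 0.00252
  Condition Zeta: 0.27 × 0.068 = 0.01836
  Condition Beta: 0.03 × 0.113 = 0.00339
P(symptomatic) = 0.03456 + 0.007125 + 0.0021 + 0.00252 + 0.01836 + 0.00339 = 0.068055 → 0.0681.

0.0681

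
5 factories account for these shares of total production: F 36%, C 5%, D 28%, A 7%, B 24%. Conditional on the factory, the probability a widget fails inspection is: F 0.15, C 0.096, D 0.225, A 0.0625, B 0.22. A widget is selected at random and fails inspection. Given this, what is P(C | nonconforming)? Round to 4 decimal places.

Prior × likelihood for each hypothesis:
  F: 0.36 × 0.15 = 0.054
  C: 0.05 × 0.096 = 0.0048
  D: 0.28 × 0.225 = 0.063
  A: 0.07 × 0.0625 = 0.004375
  B: 0.24 × 0.22 = 0.0528
Normalizing constant = 0.178975.
P(C | evidence) = 0.0048 / 0.178975 ≈ 0.0268.

0.0268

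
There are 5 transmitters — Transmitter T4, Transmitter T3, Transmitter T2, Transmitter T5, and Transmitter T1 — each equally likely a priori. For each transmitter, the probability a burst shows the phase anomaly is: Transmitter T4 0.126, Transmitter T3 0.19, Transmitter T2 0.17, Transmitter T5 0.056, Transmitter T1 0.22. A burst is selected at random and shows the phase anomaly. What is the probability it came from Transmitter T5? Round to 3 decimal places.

0.073

With a uniform prior (1/5 each), posterior ∝ likelihood:
  Transmitter T4: 0.126
  Transmitter T3: 0.19
  Transmitter T2: 0.17
  Transmitter T5: 0.056
  Transmitter T1: 0.22
Normalizing constant = 0.762.
P(Transmitter T5 | evidence) = 0.056 / 0.762 ≈ 0.073.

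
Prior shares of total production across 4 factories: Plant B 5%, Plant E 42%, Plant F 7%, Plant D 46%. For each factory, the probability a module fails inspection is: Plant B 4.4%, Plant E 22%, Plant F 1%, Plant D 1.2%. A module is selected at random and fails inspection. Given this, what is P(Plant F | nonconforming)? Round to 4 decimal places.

By Bayes' rule, posterior ∝ prior × likelihood:
  Plant B: 0.05 × 0.044 = 0.0022
  Plant E: 0.42 × 0.22 = 0.0924
  Plant F: 0.07 × 0.01 = 0.0007
  Plant D: 0.46 × 0.012 = 0.00552
Normalizing constant = 0.10082.
P(Plant F | evidence) = 0.0007 / 0.10082 ≈ 0.0069.

0.0069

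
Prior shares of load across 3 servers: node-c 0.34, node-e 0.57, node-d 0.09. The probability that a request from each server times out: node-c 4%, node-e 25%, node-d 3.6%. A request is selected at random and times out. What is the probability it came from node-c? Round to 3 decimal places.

0.085

Unnormalized posteriors (prior × likelihood):
  node-c: 0.34 × 0.04 = 0.0136
  node-e: 0.57 × 0.25 = 0.1425
  node-d: 0.09 × 0.036 = 0.00324
Normalizing constant = 0.15934.
P(node-c | evidence) = 0.0136 / 0.15934 ≈ 0.085.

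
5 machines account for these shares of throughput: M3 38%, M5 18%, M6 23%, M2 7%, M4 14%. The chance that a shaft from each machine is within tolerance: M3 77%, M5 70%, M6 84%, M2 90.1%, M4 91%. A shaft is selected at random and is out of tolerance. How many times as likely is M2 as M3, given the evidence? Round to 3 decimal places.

Taking complements, P(oversize | each) = M3 0.23, M5 0.3, M6 0.16, M2 0.099, M4 0.09.
By Bayes' rule, posterior ∝ prior × likelihood:
  M3: 0.38 × 0.23 = 0.0874
  M5: 0.18 × 0.3 = 0.054
  M6: 0.23 × 0.16 = 0.0368
  M2: 0.07 × 0.099 = 0.00693
  M4: 0.14 × 0.09 = 0.0126
Normalizing constant = 0.19773.
The ratio is 0.00693 / 0.0874 (the normalizer cancels) = 0.079.

0.079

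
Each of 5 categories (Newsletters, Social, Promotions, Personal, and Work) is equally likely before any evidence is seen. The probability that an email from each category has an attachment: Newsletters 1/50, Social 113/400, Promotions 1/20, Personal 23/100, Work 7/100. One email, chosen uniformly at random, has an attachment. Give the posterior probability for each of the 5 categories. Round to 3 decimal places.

With a uniform prior (1/5 each), posterior ∝ likelihood:
  Newsletters: 0.02
  Social: 0.2825
  Promotions: 0.05
  Personal: 0.23
  Work: 0.07
Sum = 0.6525.
P(Newsletters | attachment) = 0.02/0.6525 ≈ 0.031
P(Social | attachment) = 0.2825/0.6525 ≈ 0.433
P(Promotions | attachment) = 0.05/0.6525 ≈ 0.077
P(Personal | attachment) = 0.23/0.6525 ≈ 0.352
P(Work | attachment) = 0.07/0.6525 ≈ 0.107
(Check: 0.031+0.433+0.077+0.352+0.107 = 1.000.)

Newsletters 0.031, Social 0.433, Promotions 0.077, Personal 0.352, Work 0.107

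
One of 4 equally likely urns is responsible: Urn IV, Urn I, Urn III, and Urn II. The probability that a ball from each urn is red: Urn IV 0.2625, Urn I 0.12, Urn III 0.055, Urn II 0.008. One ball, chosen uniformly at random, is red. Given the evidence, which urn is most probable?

Since the prior is uniform, the posterior is proportional to the likelihood:
  Urn IV: 0.2625
  Urn I: 0.12
  Urn III: 0.055
  Urn II: 0.008
Total = 0.4455.
Largest term belongs to Urn IV, so Urn IV is most probable.

Urn IV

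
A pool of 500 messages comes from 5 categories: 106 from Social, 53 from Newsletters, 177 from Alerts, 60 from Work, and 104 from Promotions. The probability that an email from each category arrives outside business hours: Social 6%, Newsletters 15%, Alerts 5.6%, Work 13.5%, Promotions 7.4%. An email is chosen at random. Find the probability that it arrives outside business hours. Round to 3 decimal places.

Compute prior × likelihood for every hypothesis:
  Social: 0.212 × 0.06 = 0.01272
  Newsletters: 0.106 × 0.15 = 0.0159
  Alerts: 0.354 × 0.056 = 0.019824
  Work: 0.12 × 0.135 = 0.0162
  Promotions: 0.208 × 0.074 = 0.015392
P(off-hours) = 0.01272 + 0.0159 + 0.019824 + 0.0162 + 0.015392 = 0.080036 → 0.080.

0.080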